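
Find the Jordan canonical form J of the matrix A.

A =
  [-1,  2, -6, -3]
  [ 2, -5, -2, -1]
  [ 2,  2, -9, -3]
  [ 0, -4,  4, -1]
J_2(-5) ⊕ J_1(-3) ⊕ J_1(-3)

The characteristic polynomial is
  det(x·I − A) = x^4 + 16*x^3 + 94*x^2 + 240*x + 225 = (x + 3)^2*(x + 5)^2

Eigenvalues and multiplicities (the geometric multiplicity of λ is n − rank(A − λI), which equals the number of Jordan blocks for λ):
  λ = -5: algebraic multiplicity = 2, geometric multiplicity = 1
  λ = -3: algebraic multiplicity = 2, geometric multiplicity = 2

Determining the block sizes for each eigenvalue:
  λ = -5: one block (gm = 1), so the single block has size am = 2 → block sizes [2]
  λ = -3: gm = am = 2, so every block has size 1 → block sizes [1, 1]

Assembling the blocks gives a Jordan form
J =
  [-5,  1,  0,  0]
  [ 0, -5,  0,  0]
  [ 0,  0, -3,  0]
  [ 0,  0,  0, -3]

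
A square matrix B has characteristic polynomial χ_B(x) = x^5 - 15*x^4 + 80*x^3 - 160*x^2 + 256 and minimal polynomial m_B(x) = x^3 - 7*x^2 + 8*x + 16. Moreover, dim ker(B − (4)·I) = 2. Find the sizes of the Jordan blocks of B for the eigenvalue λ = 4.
Block sizes for λ = 4: [2, 2]

Step 1 — from the characteristic polynomial, algebraic multiplicity of λ = 4 is 4. From dim ker(B − (4)·I) = 2, there are exactly 2 Jordan blocks for λ = 4.
Step 2 — from the minimal polynomial, the factor (x − 4)^2 tells us the largest block for λ = 4 has size 2.
Step 3 — with total size 4, 2 blocks, and largest block 2, the block sizes (in nonincreasing order) are [2, 2].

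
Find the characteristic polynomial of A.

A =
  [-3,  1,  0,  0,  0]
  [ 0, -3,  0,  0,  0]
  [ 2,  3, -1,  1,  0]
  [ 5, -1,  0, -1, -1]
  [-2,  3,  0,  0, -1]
x^5 + 9*x^4 + 30*x^3 + 46*x^2 + 33*x + 9

Expanding det(x·I − A) (e.g. by cofactor expansion or by noting that A is similar to its Jordan form J, which has the same characteristic polynomial as A) gives
  χ_A(x) = x^5 + 9*x^4 + 30*x^3 + 46*x^2 + 33*x + 9
which factors as (x + 1)^3*(x + 3)^2. The eigenvalues (with algebraic multiplicities) are λ = -3 with multiplicity 2, λ = -1 with multiplicity 3.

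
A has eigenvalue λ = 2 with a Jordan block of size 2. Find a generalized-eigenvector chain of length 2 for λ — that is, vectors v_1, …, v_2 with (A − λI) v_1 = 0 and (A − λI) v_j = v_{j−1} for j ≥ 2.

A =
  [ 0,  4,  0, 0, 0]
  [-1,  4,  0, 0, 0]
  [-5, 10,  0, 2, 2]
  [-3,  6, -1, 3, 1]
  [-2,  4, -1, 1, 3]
A Jordan chain for λ = 2 of length 2:
v_1 = (-2, -1, -5, -3, -2)ᵀ
v_2 = (1, 0, 0, 0, 0)ᵀ

Let N = A − (2)·I. We want v_2 with N^2 v_2 = 0 but N^1 v_2 ≠ 0; then v_{j-1} := N · v_j for j = 2, …, 2.

Pick v_2 = (1, 0, 0, 0, 0)ᵀ.
Then v_1 = N · v_2 = (-2, -1, -5, -3, -2)ᵀ.

Sanity check: (A − (2)·I) v_1 = (0, 0, 0, 0, 0)ᵀ = 0. ✓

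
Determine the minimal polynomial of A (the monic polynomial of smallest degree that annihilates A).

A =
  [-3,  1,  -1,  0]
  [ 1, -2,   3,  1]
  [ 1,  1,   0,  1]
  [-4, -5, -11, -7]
x^2 + 6*x + 9

The characteristic polynomial is χ_A(x) = (x + 3)^4, so the eigenvalues are known. The minimal polynomial is
  m_A(x) = Π_λ (x − λ)^{k_λ}
where k_λ is the size of the *largest* Jordan block for λ (equivalently, the smallest k with (A − λI)^k v = 0 for every generalised eigenvector v of λ).

  λ = -3: largest Jordan block has size 2, contributing (x + 3)^2

So m_A(x) = (x + 3)^2 = x^2 + 6*x + 9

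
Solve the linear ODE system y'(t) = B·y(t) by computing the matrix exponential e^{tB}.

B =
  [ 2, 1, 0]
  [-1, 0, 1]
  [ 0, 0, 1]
e^{tB} =
  [t*exp(t) + exp(t), t*exp(t), t^2*exp(t)/2]
  [-t*exp(t), -t*exp(t) + exp(t), -t^2*exp(t)/2 + t*exp(t)]
  [0, 0, exp(t)]

Strategy: write B = P · J · P⁻¹ where J is a Jordan canonical form, so e^{tB} = P · e^{tJ} · P⁻¹, and e^{tJ} can be computed block-by-block.

B has Jordan form
J =
  [1, 1, 0]
  [0, 1, 1]
  [0, 0, 1]
(up to reordering of blocks).

Per-block formulas:
  For a 3×3 Jordan block J_3(1): exp(t · J_3(1)) = e^(1t)·(I + t·N + (t^2/2)·N^2), where N is the 3×3 nilpotent shift.

After assembling e^{tJ} and conjugating by P, we get:

e^{tB} =
  [t*exp(t) + exp(t), t*exp(t), t^2*exp(t)/2]
  [-t*exp(t), -t*exp(t) + exp(t), -t^2*exp(t)/2 + t*exp(t)]
  [0, 0, exp(t)]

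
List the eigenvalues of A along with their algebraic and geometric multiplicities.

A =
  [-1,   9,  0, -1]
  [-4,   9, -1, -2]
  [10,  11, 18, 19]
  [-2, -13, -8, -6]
λ = 5: alg = 4, geom = 2

Step 1 — factor the characteristic polynomial to read off the algebraic multiplicities:
  χ_A(x) = (x - 5)^4

Step 2 — compute geometric multiplicities via the rank-nullity identity g(λ) = n − rank(A − λI):
  rank(A − (5)·I) = 2, so dim ker(A − (5)·I) = n − 2 = 2

Summary:
  λ = 5: algebraic multiplicity = 4, geometric multiplicity = 2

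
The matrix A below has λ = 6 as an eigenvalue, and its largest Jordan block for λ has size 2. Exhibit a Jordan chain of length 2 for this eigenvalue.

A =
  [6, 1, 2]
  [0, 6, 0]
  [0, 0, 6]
A Jordan chain for λ = 6 of length 2:
v_1 = (1, 0, 0)ᵀ
v_2 = (0, 1, 0)ᵀ

Let N = A − (6)·I. We want v_2 with N^2 v_2 = 0 but N^1 v_2 ≠ 0; then v_{j-1} := N · v_j for j = 2, …, 2.

Pick v_2 = (0, 1, 0)ᵀ.
Then v_1 = N · v_2 = (1, 0, 0)ᵀ.

Sanity check: (A − (6)·I) v_1 = (0, 0, 0)ᵀ = 0. ✓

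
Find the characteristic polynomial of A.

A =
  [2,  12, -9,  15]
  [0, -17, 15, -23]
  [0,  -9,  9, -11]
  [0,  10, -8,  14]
x^4 - 8*x^3 + 24*x^2 - 32*x + 16

Expanding det(x·I − A) (e.g. by cofactor expansion or by noting that A is similar to its Jordan form J, which has the same characteristic polynomial as A) gives
  χ_A(x) = x^4 - 8*x^3 + 24*x^2 - 32*x + 16
which factors as (x - 2)^4. The eigenvalues (with algebraic multiplicities) are λ = 2 with multiplicity 4.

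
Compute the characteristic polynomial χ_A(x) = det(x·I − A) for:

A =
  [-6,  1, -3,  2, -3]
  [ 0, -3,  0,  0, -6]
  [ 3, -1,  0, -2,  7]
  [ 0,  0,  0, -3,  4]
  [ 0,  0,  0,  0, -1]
x^5 + 13*x^4 + 66*x^3 + 162*x^2 + 189*x + 81

Expanding det(x·I − A) (e.g. by cofactor expansion or by noting that A is similar to its Jordan form J, which has the same characteristic polynomial as A) gives
  χ_A(x) = x^5 + 13*x^4 + 66*x^3 + 162*x^2 + 189*x + 81
which factors as (x + 1)*(x + 3)^4. The eigenvalues (with algebraic multiplicities) are λ = -3 with multiplicity 4, λ = -1 with multiplicity 1.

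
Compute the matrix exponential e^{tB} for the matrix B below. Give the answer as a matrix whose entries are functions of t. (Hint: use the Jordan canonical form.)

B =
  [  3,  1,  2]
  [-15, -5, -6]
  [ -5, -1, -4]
e^{tB} =
  [5*t*exp(-2*t) + exp(-2*t), t*exp(-2*t), 2*t*exp(-2*t)]
  [-15*t*exp(-2*t), -3*t*exp(-2*t) + exp(-2*t), -6*t*exp(-2*t)]
  [-5*t*exp(-2*t), -t*exp(-2*t), -2*t*exp(-2*t) + exp(-2*t)]

Strategy: write B = P · J · P⁻¹ where J is a Jordan canonical form, so e^{tB} = P · e^{tJ} · P⁻¹, and e^{tJ} can be computed block-by-block.

B has Jordan form
J =
  [-2,  1,  0]
  [ 0, -2,  0]
  [ 0,  0, -2]
(up to reordering of blocks).

Per-block formulas:
  For a 1×1 block at λ = -2: exp(t · [-2]) = [e^(-2t)].
  For a 2×2 Jordan block J_2(-2): exp(t · J_2(-2)) = e^(-2t)·(I + t·N), where N is the 2×2 nilpotent shift.

After assembling e^{tJ} and conjugating by P, we get:

e^{tB} =
  [5*t*exp(-2*t) + exp(-2*t), t*exp(-2*t), 2*t*exp(-2*t)]
  [-15*t*exp(-2*t), -3*t*exp(-2*t) + exp(-2*t), -6*t*exp(-2*t)]
  [-5*t*exp(-2*t), -t*exp(-2*t), -2*t*exp(-2*t) + exp(-2*t)]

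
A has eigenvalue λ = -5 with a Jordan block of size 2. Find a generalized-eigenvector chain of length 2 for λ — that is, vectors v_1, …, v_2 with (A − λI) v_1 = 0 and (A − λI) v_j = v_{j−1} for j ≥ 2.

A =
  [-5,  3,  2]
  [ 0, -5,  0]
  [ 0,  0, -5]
A Jordan chain for λ = -5 of length 2:
v_1 = (3, 0, 0)ᵀ
v_2 = (0, 1, 0)ᵀ

Let N = A − (-5)·I. We want v_2 with N^2 v_2 = 0 but N^1 v_2 ≠ 0; then v_{j-1} := N · v_j for j = 2, …, 2.

Pick v_2 = (0, 1, 0)ᵀ.
Then v_1 = N · v_2 = (3, 0, 0)ᵀ.

Sanity check: (A − (-5)·I) v_1 = (0, 0, 0)ᵀ = 0. ✓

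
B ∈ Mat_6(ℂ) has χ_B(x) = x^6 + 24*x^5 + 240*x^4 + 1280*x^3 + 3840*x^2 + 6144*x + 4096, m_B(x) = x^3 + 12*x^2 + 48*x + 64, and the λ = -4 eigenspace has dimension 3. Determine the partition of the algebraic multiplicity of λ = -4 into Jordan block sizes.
Block sizes for λ = -4: [3, 2, 1]

Step 1 — from the characteristic polynomial, algebraic multiplicity of λ = -4 is 6. From dim ker(B − (-4)·I) = 3, there are exactly 3 Jordan blocks for λ = -4.
Step 2 — from the minimal polynomial, the factor (x + 4)^3 tells us the largest block for λ = -4 has size 3.
Step 3 — with total size 6, 3 blocks, and largest block 3, the block sizes (in nonincreasing order) are [3, 2, 1].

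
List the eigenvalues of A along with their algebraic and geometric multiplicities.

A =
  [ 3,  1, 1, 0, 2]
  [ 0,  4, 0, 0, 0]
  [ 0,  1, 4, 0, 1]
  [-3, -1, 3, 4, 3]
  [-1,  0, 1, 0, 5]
λ = 4: alg = 5, geom = 2

Step 1 — factor the characteristic polynomial to read off the algebraic multiplicities:
  χ_A(x) = (x - 4)^5

Step 2 — compute geometric multiplicities via the rank-nullity identity g(λ) = n − rank(A − λI):
  rank(A − (4)·I) = 3, so dim ker(A − (4)·I) = n − 3 = 2

Summary:
  λ = 4: algebraic multiplicity = 5, geometric multiplicity = 2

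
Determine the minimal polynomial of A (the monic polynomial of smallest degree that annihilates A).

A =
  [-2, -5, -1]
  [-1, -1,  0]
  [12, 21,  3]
x^3

The characteristic polynomial is χ_A(x) = x^3, so the eigenvalues are known. The minimal polynomial is
  m_A(x) = Π_λ (x − λ)^{k_λ}
where k_λ is the size of the *largest* Jordan block for λ (equivalently, the smallest k with (A − λI)^k v = 0 for every generalised eigenvector v of λ).

  λ = 0: largest Jordan block has size 3, contributing (x − 0)^3

So m_A(x) = x^3 = x^3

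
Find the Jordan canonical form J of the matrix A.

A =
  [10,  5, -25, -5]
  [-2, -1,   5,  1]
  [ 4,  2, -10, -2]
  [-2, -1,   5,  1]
J_2(0) ⊕ J_1(0) ⊕ J_1(0)

The characteristic polynomial is
  det(x·I − A) = x^4

Eigenvalues and multiplicities (the geometric multiplicity of λ is n − rank(A − λI), which equals the number of Jordan blocks for λ):
  λ = 0: algebraic multiplicity = 4, geometric multiplicity = 3

Determining the block sizes for each eigenvalue:
  λ = 0: 3 blocks summing to 4 forces exactly one block of size 2 and the rest size 1 → block sizes [2, 1, 1]

Assembling the blocks gives a Jordan form
J =
  [0, 1, 0, 0]
  [0, 0, 0, 0]
  [0, 0, 0, 0]
  [0, 0, 0, 0]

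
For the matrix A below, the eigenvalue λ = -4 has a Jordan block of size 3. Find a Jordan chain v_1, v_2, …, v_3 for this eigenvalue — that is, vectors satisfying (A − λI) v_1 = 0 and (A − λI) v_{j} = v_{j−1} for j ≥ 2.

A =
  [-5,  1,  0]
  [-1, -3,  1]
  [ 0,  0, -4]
A Jordan chain for λ = -4 of length 3:
v_1 = (1, 1, 0)ᵀ
v_2 = (0, 1, 0)ᵀ
v_3 = (0, 0, 1)ᵀ

Let N = A − (-4)·I. We want v_3 with N^3 v_3 = 0 but N^2 v_3 ≠ 0; then v_{j-1} := N · v_j for j = 3, …, 2.

Pick v_3 = (0, 0, 1)ᵀ.
Then v_2 = N · v_3 = (0, 1, 0)ᵀ.
Then v_1 = N · v_2 = (1, 1, 0)ᵀ.

Sanity check: (A − (-4)·I) v_1 = (0, 0, 0)ᵀ = 0. ✓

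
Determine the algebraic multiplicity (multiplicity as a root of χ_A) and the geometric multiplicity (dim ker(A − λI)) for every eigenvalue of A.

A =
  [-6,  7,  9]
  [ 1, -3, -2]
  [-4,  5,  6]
λ = -1: alg = 3, geom = 1

Step 1 — factor the characteristic polynomial to read off the algebraic multiplicities:
  χ_A(x) = (x + 1)^3

Step 2 — compute geometric multiplicities via the rank-nullity identity g(λ) = n − rank(A − λI):
  rank(A − (-1)·I) = 2, so dim ker(A − (-1)·I) = n − 2 = 1

Summary:
  λ = -1: algebraic multiplicity = 3, geometric multiplicity = 1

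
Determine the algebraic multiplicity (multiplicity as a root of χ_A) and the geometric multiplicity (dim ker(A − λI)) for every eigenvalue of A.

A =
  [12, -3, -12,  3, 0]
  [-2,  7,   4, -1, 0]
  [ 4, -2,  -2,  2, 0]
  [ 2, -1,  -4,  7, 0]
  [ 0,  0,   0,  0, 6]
λ = 6: alg = 5, geom = 4

Step 1 — factor the characteristic polynomial to read off the algebraic multiplicities:
  χ_A(x) = (x - 6)^5

Step 2 — compute geometric multiplicities via the rank-nullity identity g(λ) = n − rank(A − λI):
  rank(A − (6)·I) = 1, so dim ker(A − (6)·I) = n − 1 = 4

Summary:
  λ = 6: algebraic multiplicity = 5, geometric multiplicity = 4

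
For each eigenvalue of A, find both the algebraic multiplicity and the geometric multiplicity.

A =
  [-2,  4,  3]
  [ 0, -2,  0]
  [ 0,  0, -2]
λ = -2: alg = 3, geom = 2

Step 1 — factor the characteristic polynomial to read off the algebraic multiplicities:
  χ_A(x) = (x + 2)^3

Step 2 — compute geometric multiplicities via the rank-nullity identity g(λ) = n − rank(A − λI):
  rank(A − (-2)·I) = 1, so dim ker(A − (-2)·I) = n − 1 = 2

Summary:
  λ = -2: algebraic multiplicity = 3, geometric multiplicity = 2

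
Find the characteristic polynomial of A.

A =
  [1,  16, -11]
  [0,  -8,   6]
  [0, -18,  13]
x^3 - 6*x^2 + 9*x - 4

Expanding det(x·I − A) (e.g. by cofactor expansion or by noting that A is similar to its Jordan form J, which has the same characteristic polynomial as A) gives
  χ_A(x) = x^3 - 6*x^2 + 9*x - 4
which factors as (x - 4)*(x - 1)^2. The eigenvalues (with algebraic multiplicities) are λ = 1 with multiplicity 2, λ = 4 with multiplicity 1.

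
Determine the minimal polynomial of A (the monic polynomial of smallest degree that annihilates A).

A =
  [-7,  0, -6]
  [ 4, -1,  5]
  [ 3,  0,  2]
x^3 + 6*x^2 + 9*x + 4

The characteristic polynomial is χ_A(x) = (x + 1)^2*(x + 4), so the eigenvalues are known. The minimal polynomial is
  m_A(x) = Π_λ (x − λ)^{k_λ}
where k_λ is the size of the *largest* Jordan block for λ (equivalently, the smallest k with (A − λI)^k v = 0 for every generalised eigenvector v of λ).

  λ = -4: largest Jordan block has size 1, contributing (x + 4)
  λ = -1: largest Jordan block has size 2, contributing (x + 1)^2

So m_A(x) = (x + 1)^2*(x + 4) = x^3 + 6*x^2 + 9*x + 4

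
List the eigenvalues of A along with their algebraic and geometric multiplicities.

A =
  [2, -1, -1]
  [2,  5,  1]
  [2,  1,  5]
λ = 4: alg = 3, geom = 2

Step 1 — factor the characteristic polynomial to read off the algebraic multiplicities:
  χ_A(x) = (x - 4)^3

Step 2 — compute geometric multiplicities via the rank-nullity identity g(λ) = n − rank(A − λI):
  rank(A − (4)·I) = 1, so dim ker(A − (4)·I) = n − 1 = 2

Summary:
  λ = 4: algebraic multiplicity = 3, geometric multiplicity = 2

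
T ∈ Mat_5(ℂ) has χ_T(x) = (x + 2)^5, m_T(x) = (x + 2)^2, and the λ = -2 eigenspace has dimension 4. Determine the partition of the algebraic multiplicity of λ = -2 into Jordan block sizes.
Block sizes for λ = -2: [2, 1, 1, 1]

Step 1 — from the characteristic polynomial, algebraic multiplicity of λ = -2 is 5. From dim ker(T − (-2)·I) = 4, there are exactly 4 Jordan blocks for λ = -2.
Step 2 — from the minimal polynomial, the factor (x + 2)^2 tells us the largest block for λ = -2 has size 2.
Step 3 — with total size 5, 4 blocks, and largest block 2, the block sizes (in nonincreasing order) are [2, 1, 1, 1].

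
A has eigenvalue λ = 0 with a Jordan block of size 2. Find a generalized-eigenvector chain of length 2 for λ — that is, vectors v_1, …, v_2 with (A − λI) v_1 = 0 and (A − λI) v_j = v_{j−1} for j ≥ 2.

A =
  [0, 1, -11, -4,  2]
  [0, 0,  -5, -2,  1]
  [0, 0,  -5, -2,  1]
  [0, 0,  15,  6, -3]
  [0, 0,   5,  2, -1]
A Jordan chain for λ = 0 of length 2:
v_1 = (1, 0, 0, 0, 0)ᵀ
v_2 = (0, 1, 0, 0, 0)ᵀ

Let N = A − (0)·I. We want v_2 with N^2 v_2 = 0 but N^1 v_2 ≠ 0; then v_{j-1} := N · v_j for j = 2, …, 2.

Pick v_2 = (0, 1, 0, 0, 0)ᵀ.
Then v_1 = N · v_2 = (1, 0, 0, 0, 0)ᵀ.

Sanity check: (A − (0)·I) v_1 = (0, 0, 0, 0, 0)ᵀ = 0. ✓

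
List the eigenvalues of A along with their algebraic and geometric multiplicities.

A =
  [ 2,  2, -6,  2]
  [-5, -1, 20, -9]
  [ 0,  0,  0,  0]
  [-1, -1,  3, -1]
λ = 0: alg = 4, geom = 2

Step 1 — factor the characteristic polynomial to read off the algebraic multiplicities:
  χ_A(x) = x^4

Step 2 — compute geometric multiplicities via the rank-nullity identity g(λ) = n − rank(A − λI):
  rank(A − (0)·I) = 2, so dim ker(A − (0)·I) = n − 2 = 2

Summary:
  λ = 0: algebraic multiplicity = 4, geometric multiplicity = 2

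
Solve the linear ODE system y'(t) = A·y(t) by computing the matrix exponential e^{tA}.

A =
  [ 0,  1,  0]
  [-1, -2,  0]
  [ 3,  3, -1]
e^{tA} =
  [t*exp(-t) + exp(-t), t*exp(-t), 0]
  [-t*exp(-t), -t*exp(-t) + exp(-t), 0]
  [3*t*exp(-t), 3*t*exp(-t), exp(-t)]

Strategy: write A = P · J · P⁻¹ where J is a Jordan canonical form, so e^{tA} = P · e^{tJ} · P⁻¹, and e^{tJ} can be computed block-by-block.

A has Jordan form
J =
  [-1,  1,  0]
  [ 0, -1,  0]
  [ 0,  0, -1]
(up to reordering of blocks).

Per-block formulas:
  For a 1×1 block at λ = -1: exp(t · [-1]) = [e^(-1t)].
  For a 2×2 Jordan block J_2(-1): exp(t · J_2(-1)) = e^(-1t)·(I + t·N), where N is the 2×2 nilpotent shift.

After assembling e^{tJ} and conjugating by P, we get:

e^{tA} =
  [t*exp(-t) + exp(-t), t*exp(-t), 0]
  [-t*exp(-t), -t*exp(-t) + exp(-t), 0]
  [3*t*exp(-t), 3*t*exp(-t), exp(-t)]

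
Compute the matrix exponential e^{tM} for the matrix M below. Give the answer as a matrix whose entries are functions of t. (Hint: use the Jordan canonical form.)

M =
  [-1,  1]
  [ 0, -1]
e^{tM} =
  [exp(-t), t*exp(-t)]
  [0, exp(-t)]

Strategy: write M = P · J · P⁻¹ where J is a Jordan canonical form, so e^{tM} = P · e^{tJ} · P⁻¹, and e^{tJ} can be computed block-by-block.

M has Jordan form
J =
  [-1,  1]
  [ 0, -1]
(up to reordering of blocks).

Per-block formulas:
  For a 2×2 Jordan block J_2(-1): exp(t · J_2(-1)) = e^(-1t)·(I + t·N), where N is the 2×2 nilpotent shift.

After assembling e^{tJ} and conjugating by P, we get:

e^{tM} =
  [exp(-t), t*exp(-t)]
  [0, exp(-t)]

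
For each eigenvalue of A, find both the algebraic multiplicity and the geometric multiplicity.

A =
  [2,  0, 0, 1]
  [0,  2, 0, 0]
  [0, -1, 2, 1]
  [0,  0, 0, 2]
λ = 2: alg = 4, geom = 2

Step 1 — factor the characteristic polynomial to read off the algebraic multiplicities:
  χ_A(x) = (x - 2)^4

Step 2 — compute geometric multiplicities via the rank-nullity identity g(λ) = n − rank(A − λI):
  rank(A − (2)·I) = 2, so dim ker(A − (2)·I) = n − 2 = 2

Summary:
  λ = 2: algebraic multiplicity = 4, geometric multiplicity = 2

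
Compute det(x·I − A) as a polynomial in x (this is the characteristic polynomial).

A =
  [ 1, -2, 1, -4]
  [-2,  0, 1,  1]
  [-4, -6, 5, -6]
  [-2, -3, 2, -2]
x^4 - 4*x^3 + 6*x^2 - 4*x + 1

Expanding det(x·I − A) (e.g. by cofactor expansion or by noting that A is similar to its Jordan form J, which has the same characteristic polynomial as A) gives
  χ_A(x) = x^4 - 4*x^3 + 6*x^2 - 4*x + 1
which factors as (x - 1)^4. The eigenvalues (with algebraic multiplicities) are λ = 1 with multiplicity 4.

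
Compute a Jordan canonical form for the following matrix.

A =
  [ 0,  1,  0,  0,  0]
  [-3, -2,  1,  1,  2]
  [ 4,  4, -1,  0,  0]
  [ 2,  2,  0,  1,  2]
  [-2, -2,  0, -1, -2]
J_3(-1) ⊕ J_1(-1) ⊕ J_1(0)

The characteristic polynomial is
  det(x·I − A) = x^5 + 4*x^4 + 6*x^3 + 4*x^2 + x = x*(x + 1)^4

Eigenvalues and multiplicities (the geometric multiplicity of λ is n − rank(A − λI), which equals the number of Jordan blocks for λ):
  λ = -1: algebraic multiplicity = 4, geometric multiplicity = 2
  λ = 0: algebraic multiplicity = 1, geometric multiplicity = 1

Determining the block sizes for each eigenvalue:
  λ = -1: with am = 4 and gm = 2, the partition is not yet determined (e.g. several partitions of 4 into 2 parts exist). Let N = A − (-1)·I. Computing rank(N^1) = 3, rank(N^2) = 2, rank(N^3) = 1; the number of blocks of size ≥ j is rank(N^{j−1}) − rank(N^j), giving [2, 1, 1]. So we have 1 block(s) of size 3, 1 block(s) of size 1 → block sizes [3, 1]
  λ = 0: one block (gm = 1), so the single block has size am = 1 → block sizes [1]

Assembling the blocks gives a Jordan form
J =
  [-1,  1,  0,  0, 0]
  [ 0, -1,  1,  0, 0]
  [ 0,  0, -1,  0, 0]
  [ 0,  0,  0, -1, 0]
  [ 0,  0,  0,  0, 0]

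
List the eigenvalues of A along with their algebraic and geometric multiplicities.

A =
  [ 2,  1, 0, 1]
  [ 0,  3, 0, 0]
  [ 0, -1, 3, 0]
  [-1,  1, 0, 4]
λ = 3: alg = 4, geom = 2

Step 1 — factor the characteristic polynomial to read off the algebraic multiplicities:
  χ_A(x) = (x - 3)^4

Step 2 — compute geometric multiplicities via the rank-nullity identity g(λ) = n − rank(A − λI):
  rank(A − (3)·I) = 2, so dim ker(A − (3)·I) = n − 2 = 2

Summary:
  λ = 3: algebraic multiplicity = 4, geometric multiplicity = 2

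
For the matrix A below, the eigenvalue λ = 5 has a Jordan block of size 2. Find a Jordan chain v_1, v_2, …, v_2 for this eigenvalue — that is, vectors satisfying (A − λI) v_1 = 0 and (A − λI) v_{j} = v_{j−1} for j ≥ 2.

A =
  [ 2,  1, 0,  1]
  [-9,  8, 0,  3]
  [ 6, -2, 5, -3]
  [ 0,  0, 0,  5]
A Jordan chain for λ = 5 of length 2:
v_1 = (-3, -9, 6, 0)ᵀ
v_2 = (1, 0, 0, 0)ᵀ

Let N = A − (5)·I. We want v_2 with N^2 v_2 = 0 but N^1 v_2 ≠ 0; then v_{j-1} := N · v_j for j = 2, …, 2.

Pick v_2 = (1, 0, 0, 0)ᵀ.
Then v_1 = N · v_2 = (-3, -9, 6, 0)ᵀ.

Sanity check: (A − (5)·I) v_1 = (0, 0, 0, 0)ᵀ = 0. ✓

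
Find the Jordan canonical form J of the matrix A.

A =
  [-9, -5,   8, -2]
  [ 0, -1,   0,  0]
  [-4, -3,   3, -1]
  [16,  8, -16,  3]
J_2(-1) ⊕ J_2(-1)

The characteristic polynomial is
  det(x·I − A) = x^4 + 4*x^3 + 6*x^2 + 4*x + 1 = (x + 1)^4

Eigenvalues and multiplicities (the geometric multiplicity of λ is n − rank(A − λI), which equals the number of Jordan blocks for λ):
  λ = -1: algebraic multiplicity = 4, geometric multiplicity = 2

Determining the block sizes for each eigenvalue:
  λ = -1: with am = 4 and gm = 2, the partition is not yet determined (e.g. several partitions of 4 into 2 parts exist). Let N = A − (-1)·I. Computing rank(N^1) = 2, rank(N^2) = 0; the number of blocks of size ≥ j is rank(N^{j−1}) − rank(N^j), giving [2, 2]. So we have 2 block(s) of size 2 → block sizes [2, 2]

Assembling the blocks gives a Jordan form
J =
  [-1,  1,  0,  0]
  [ 0, -1,  0,  0]
  [ 0,  0, -1,  1]
  [ 0,  0,  0, -1]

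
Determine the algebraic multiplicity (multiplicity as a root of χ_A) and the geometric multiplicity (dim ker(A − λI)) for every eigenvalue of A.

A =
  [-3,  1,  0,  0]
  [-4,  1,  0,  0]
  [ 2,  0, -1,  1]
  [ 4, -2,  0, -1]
λ = -1: alg = 4, geom = 2

Step 1 — factor the characteristic polynomial to read off the algebraic multiplicities:
  χ_A(x) = (x + 1)^4

Step 2 — compute geometric multiplicities via the rank-nullity identity g(λ) = n − rank(A − λI):
  rank(A − (-1)·I) = 2, so dim ker(A − (-1)·I) = n − 2 = 2

Summary:
  λ = -1: algebraic multiplicity = 4, geometric multiplicity = 2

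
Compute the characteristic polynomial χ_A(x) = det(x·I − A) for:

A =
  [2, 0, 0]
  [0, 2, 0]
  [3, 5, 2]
x^3 - 6*x^2 + 12*x - 8

Expanding det(x·I − A) (e.g. by cofactor expansion or by noting that A is similar to its Jordan form J, which has the same characteristic polynomial as A) gives
  χ_A(x) = x^3 - 6*x^2 + 12*x - 8
which factors as (x - 2)^3. The eigenvalues (with algebraic multiplicities) are λ = 2 with multiplicity 3.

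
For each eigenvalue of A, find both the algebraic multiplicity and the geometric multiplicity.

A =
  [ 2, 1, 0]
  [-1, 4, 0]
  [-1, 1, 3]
λ = 3: alg = 3, geom = 2

Step 1 — factor the characteristic polynomial to read off the algebraic multiplicities:
  χ_A(x) = (x - 3)^3

Step 2 — compute geometric multiplicities via the rank-nullity identity g(λ) = n − rank(A − λI):
  rank(A − (3)·I) = 1, so dim ker(A − (3)·I) = n − 1 = 2

Summary:
  λ = 3: algebraic multiplicity = 3, geometric multiplicity = 2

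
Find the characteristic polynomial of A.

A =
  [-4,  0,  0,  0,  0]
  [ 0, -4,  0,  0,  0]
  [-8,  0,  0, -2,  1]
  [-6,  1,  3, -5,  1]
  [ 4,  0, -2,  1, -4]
x^5 + 17*x^4 + 115*x^3 + 387*x^2 + 648*x + 432

Expanding det(x·I − A) (e.g. by cofactor expansion or by noting that A is similar to its Jordan form J, which has the same characteristic polynomial as A) gives
  χ_A(x) = x^5 + 17*x^4 + 115*x^3 + 387*x^2 + 648*x + 432
which factors as (x + 3)^3*(x + 4)^2. The eigenvalues (with algebraic multiplicities) are λ = -4 with multiplicity 2, λ = -3 with multiplicity 3.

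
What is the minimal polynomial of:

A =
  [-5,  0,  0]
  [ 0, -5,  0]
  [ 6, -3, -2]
x^2 + 7*x + 10

The characteristic polynomial is χ_A(x) = (x + 2)*(x + 5)^2, so the eigenvalues are known. The minimal polynomial is
  m_A(x) = Π_λ (x − λ)^{k_λ}
where k_λ is the size of the *largest* Jordan block for λ (equivalently, the smallest k with (A − λI)^k v = 0 for every generalised eigenvector v of λ).

  λ = -5: largest Jordan block has size 1, contributing (x + 5)
  λ = -2: largest Jordan block has size 1, contributing (x + 2)

So m_A(x) = (x + 2)*(x + 5) = x^2 + 7*x + 10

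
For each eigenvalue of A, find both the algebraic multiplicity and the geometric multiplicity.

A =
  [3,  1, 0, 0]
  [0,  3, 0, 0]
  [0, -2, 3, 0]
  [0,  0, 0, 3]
λ = 3: alg = 4, geom = 3

Step 1 — factor the characteristic polynomial to read off the algebraic multiplicities:
  χ_A(x) = (x - 3)^4

Step 2 — compute geometric multiplicities via the rank-nullity identity g(λ) = n − rank(A − λI):
  rank(A − (3)·I) = 1, so dim ker(A − (3)·I) = n − 1 = 3

Summary:
  λ = 3: algebraic multiplicity = 4, geometric multiplicity = 3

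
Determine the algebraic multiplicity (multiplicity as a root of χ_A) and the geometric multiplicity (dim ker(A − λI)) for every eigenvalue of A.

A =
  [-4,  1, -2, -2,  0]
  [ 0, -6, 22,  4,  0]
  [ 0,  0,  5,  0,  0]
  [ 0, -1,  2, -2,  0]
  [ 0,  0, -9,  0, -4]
λ = -4: alg = 4, geom = 3; λ = 5: alg = 1, geom = 1

Step 1 — factor the characteristic polynomial to read off the algebraic multiplicities:
  χ_A(x) = (x - 5)*(x + 4)^4

Step 2 — compute geometric multiplicities via the rank-nullity identity g(λ) = n − rank(A − λI):
  rank(A − (-4)·I) = 2, so dim ker(A − (-4)·I) = n − 2 = 3
  rank(A − (5)·I) = 4, so dim ker(A − (5)·I) = n − 4 = 1

Summary:
  λ = -4: algebraic multiplicity = 4, geometric multiplicity = 3
  λ = 5: algebraic multiplicity = 1, geometric multiplicity = 1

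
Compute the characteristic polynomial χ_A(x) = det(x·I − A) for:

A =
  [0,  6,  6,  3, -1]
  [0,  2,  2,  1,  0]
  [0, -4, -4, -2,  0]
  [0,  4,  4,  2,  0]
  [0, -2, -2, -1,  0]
x^5

Expanding det(x·I − A) (e.g. by cofactor expansion or by noting that A is similar to its Jordan form J, which has the same characteristic polynomial as A) gives
  χ_A(x) = x^5
which factors as x^5. The eigenvalues (with algebraic multiplicities) are λ = 0 with multiplicity 5.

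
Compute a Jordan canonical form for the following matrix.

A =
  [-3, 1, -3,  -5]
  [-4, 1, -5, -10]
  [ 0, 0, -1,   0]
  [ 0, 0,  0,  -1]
J_3(-1) ⊕ J_1(-1)

The characteristic polynomial is
  det(x·I − A) = x^4 + 4*x^3 + 6*x^2 + 4*x + 1 = (x + 1)^4

Eigenvalues and multiplicities (the geometric multiplicity of λ is n − rank(A − λI), which equals the number of Jordan blocks for λ):
  λ = -1: algebraic multiplicity = 4, geometric multiplicity = 2

Determining the block sizes for each eigenvalue:
  λ = -1: with am = 4 and gm = 2, the partition is not yet determined (e.g. several partitions of 4 into 2 parts exist). Let N = A − (-1)·I. Computing rank(N^1) = 2, rank(N^2) = 1, rank(N^3) = 0; the number of blocks of size ≥ j is rank(N^{j−1}) − rank(N^j), giving [2, 1, 1]. So we have 1 block(s) of size 3, 1 block(s) of size 1 → block sizes [3, 1]

Assembling the blocks gives a Jordan form
J =
  [-1,  1,  0,  0]
  [ 0, -1,  1,  0]
  [ 0,  0, -1,  0]
  [ 0,  0,  0, -1]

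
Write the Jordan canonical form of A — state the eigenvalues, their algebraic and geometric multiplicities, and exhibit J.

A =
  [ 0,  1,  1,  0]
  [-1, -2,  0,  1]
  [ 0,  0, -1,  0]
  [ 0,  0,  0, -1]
J_3(-1) ⊕ J_1(-1)

The characteristic polynomial is
  det(x·I − A) = x^4 + 4*x^3 + 6*x^2 + 4*x + 1 = (x + 1)^4

Eigenvalues and multiplicities (the geometric multiplicity of λ is n − rank(A − λI), which equals the number of Jordan blocks for λ):
  λ = -1: algebraic multiplicity = 4, geometric multiplicity = 2

Determining the block sizes for each eigenvalue:
  λ = -1: with am = 4 and gm = 2, the partition is not yet determined (e.g. several partitions of 4 into 2 parts exist). Let N = A − (-1)·I. Computing rank(N^1) = 2, rank(N^2) = 1, rank(N^3) = 0; the number of blocks of size ≥ j is rank(N^{j−1}) − rank(N^j), giving [2, 1, 1]. So we have 1 block(s) of size 3, 1 block(s) of size 1 → block sizes [3, 1]

Assembling the blocks gives a Jordan form
J =
  [-1,  1,  0,  0]
  [ 0, -1,  1,  0]
  [ 0,  0, -1,  0]
  [ 0,  0,  0, -1]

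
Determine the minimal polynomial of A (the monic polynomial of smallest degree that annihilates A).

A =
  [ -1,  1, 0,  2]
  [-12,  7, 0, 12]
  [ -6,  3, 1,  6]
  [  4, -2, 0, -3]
x^2 - 2*x + 1

The characteristic polynomial is χ_A(x) = (x - 1)^4, so the eigenvalues are known. The minimal polynomial is
  m_A(x) = Π_λ (x − λ)^{k_λ}
where k_λ is the size of the *largest* Jordan block for λ (equivalently, the smallest k with (A − λI)^k v = 0 for every generalised eigenvector v of λ).

  λ = 1: largest Jordan block has size 2, contributing (x − 1)^2

So m_A(x) = (x - 1)^2 = x^2 - 2*x + 1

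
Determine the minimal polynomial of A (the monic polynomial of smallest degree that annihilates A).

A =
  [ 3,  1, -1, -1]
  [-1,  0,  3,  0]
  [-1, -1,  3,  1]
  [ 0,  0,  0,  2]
x^3 - 6*x^2 + 12*x - 8

The characteristic polynomial is χ_A(x) = (x - 2)^4, so the eigenvalues are known. The minimal polynomial is
  m_A(x) = Π_λ (x − λ)^{k_λ}
where k_λ is the size of the *largest* Jordan block for λ (equivalently, the smallest k with (A − λI)^k v = 0 for every generalised eigenvector v of λ).

  λ = 2: largest Jordan block has size 3, contributing (x − 2)^3

So m_A(x) = (x - 2)^3 = x^3 - 6*x^2 + 12*x - 8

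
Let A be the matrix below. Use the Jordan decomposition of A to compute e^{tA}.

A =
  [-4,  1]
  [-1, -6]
e^{tA} =
  [t*exp(-5*t) + exp(-5*t), t*exp(-5*t)]
  [-t*exp(-5*t), -t*exp(-5*t) + exp(-5*t)]

Strategy: write A = P · J · P⁻¹ where J is a Jordan canonical form, so e^{tA} = P · e^{tJ} · P⁻¹, and e^{tJ} can be computed block-by-block.

A has Jordan form
J =
  [-5,  1]
  [ 0, -5]
(up to reordering of blocks).

Per-block formulas:
  For a 2×2 Jordan block J_2(-5): exp(t · J_2(-5)) = e^(-5t)·(I + t·N), where N is the 2×2 nilpotent shift.

After assembling e^{tJ} and conjugating by P, we get:

e^{tA} =
  [t*exp(-5*t) + exp(-5*t), t*exp(-5*t)]
  [-t*exp(-5*t), -t*exp(-5*t) + exp(-5*t)]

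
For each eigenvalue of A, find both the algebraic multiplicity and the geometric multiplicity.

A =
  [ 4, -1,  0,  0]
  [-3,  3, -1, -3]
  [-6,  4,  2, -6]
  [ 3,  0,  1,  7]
λ = 4: alg = 4, geom = 2

Step 1 — factor the characteristic polynomial to read off the algebraic multiplicities:
  χ_A(x) = (x - 4)^4

Step 2 — compute geometric multiplicities via the rank-nullity identity g(λ) = n − rank(A − λI):
  rank(A − (4)·I) = 2, so dim ker(A − (4)·I) = n − 2 = 2

Summary:
  λ = 4: algebraic multiplicity = 4, geometric multiplicity = 2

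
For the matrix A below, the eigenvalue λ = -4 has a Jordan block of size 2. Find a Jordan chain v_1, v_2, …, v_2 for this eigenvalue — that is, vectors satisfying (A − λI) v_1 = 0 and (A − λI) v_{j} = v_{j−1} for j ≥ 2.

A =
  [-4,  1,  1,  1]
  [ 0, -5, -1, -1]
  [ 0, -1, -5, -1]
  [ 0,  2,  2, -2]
A Jordan chain for λ = -4 of length 2:
v_1 = (1, -1, -1, 2)ᵀ
v_2 = (0, 1, 0, 0)ᵀ

Let N = A − (-4)·I. We want v_2 with N^2 v_2 = 0 but N^1 v_2 ≠ 0; then v_{j-1} := N · v_j for j = 2, …, 2.

Pick v_2 = (0, 1, 0, 0)ᵀ.
Then v_1 = N · v_2 = (1, -1, -1, 2)ᵀ.

Sanity check: (A − (-4)·I) v_1 = (0, 0, 0, 0)ᵀ = 0. ✓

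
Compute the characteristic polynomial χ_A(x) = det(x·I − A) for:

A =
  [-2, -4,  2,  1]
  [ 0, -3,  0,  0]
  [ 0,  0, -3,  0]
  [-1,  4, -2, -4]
x^4 + 12*x^3 + 54*x^2 + 108*x + 81

Expanding det(x·I − A) (e.g. by cofactor expansion or by noting that A is similar to its Jordan form J, which has the same characteristic polynomial as A) gives
  χ_A(x) = x^4 + 12*x^3 + 54*x^2 + 108*x + 81
which factors as (x + 3)^4. The eigenvalues (with algebraic multiplicities) are λ = -3 with multiplicity 4.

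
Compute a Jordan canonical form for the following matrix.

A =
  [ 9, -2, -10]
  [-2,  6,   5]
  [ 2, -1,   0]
J_2(5) ⊕ J_1(5)

The characteristic polynomial is
  det(x·I − A) = x^3 - 15*x^2 + 75*x - 125 = (x - 5)^3

Eigenvalues and multiplicities (the geometric multiplicity of λ is n − rank(A − λI), which equals the number of Jordan blocks for λ):
  λ = 5: algebraic multiplicity = 3, geometric multiplicity = 2

Determining the block sizes for each eigenvalue:
  λ = 5: 2 blocks summing to 3 forces exactly one block of size 2 and the rest size 1 → block sizes [2, 1]

Assembling the blocks gives a Jordan form
J =
  [5, 1, 0]
  [0, 5, 0]
  [0, 0, 5]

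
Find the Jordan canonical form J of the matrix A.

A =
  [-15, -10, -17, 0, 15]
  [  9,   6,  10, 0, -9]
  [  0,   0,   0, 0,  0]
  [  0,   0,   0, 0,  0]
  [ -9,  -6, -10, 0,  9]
J_3(0) ⊕ J_1(0) ⊕ J_1(0)

The characteristic polynomial is
  det(x·I − A) = x^5

Eigenvalues and multiplicities (the geometric multiplicity of λ is n − rank(A − λI), which equals the number of Jordan blocks for λ):
  λ = 0: algebraic multiplicity = 5, geometric multiplicity = 3

Determining the block sizes for each eigenvalue:
  λ = 0: with am = 5 and gm = 3, the partition is not yet determined (e.g. several partitions of 5 into 3 parts exist). Let N = A − (0)·I. Computing rank(N^1) = 2, rank(N^2) = 1, rank(N^3) = 0; the number of blocks of size ≥ j is rank(N^{j−1}) − rank(N^j), giving [3, 1, 1]. So we have 1 block(s) of size 3, 2 block(s) of size 1 → block sizes [3, 1, 1]

Assembling the blocks gives a Jordan form
J =
  [0, 1, 0, 0, 0]
  [0, 0, 1, 0, 0]
  [0, 0, 0, 0, 0]
  [0, 0, 0, 0, 0]
  [0, 0, 0, 0, 0]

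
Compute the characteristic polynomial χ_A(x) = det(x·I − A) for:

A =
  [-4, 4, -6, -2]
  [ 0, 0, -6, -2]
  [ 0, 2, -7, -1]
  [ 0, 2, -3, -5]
x^4 + 16*x^3 + 96*x^2 + 256*x + 256

Expanding det(x·I − A) (e.g. by cofactor expansion or by noting that A is similar to its Jordan form J, which has the same characteristic polynomial as A) gives
  χ_A(x) = x^4 + 16*x^3 + 96*x^2 + 256*x + 256
which factors as (x + 4)^4. The eigenvalues (with algebraic multiplicities) are λ = -4 with multiplicity 4.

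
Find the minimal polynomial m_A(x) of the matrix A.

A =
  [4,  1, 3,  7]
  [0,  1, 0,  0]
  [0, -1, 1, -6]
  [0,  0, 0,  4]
x^4 - 10*x^3 + 33*x^2 - 40*x + 16

The characteristic polynomial is χ_A(x) = (x - 4)^2*(x - 1)^2, so the eigenvalues are known. The minimal polynomial is
  m_A(x) = Π_λ (x − λ)^{k_λ}
where k_λ is the size of the *largest* Jordan block for λ (equivalently, the smallest k with (A − λI)^k v = 0 for every generalised eigenvector v of λ).

  λ = 1: largest Jordan block has size 2, contributing (x − 1)^2
  λ = 4: largest Jordan block has size 2, contributing (x − 4)^2

So m_A(x) = (x - 4)^2*(x - 1)^2 = x^4 - 10*x^3 + 33*x^2 - 40*x + 16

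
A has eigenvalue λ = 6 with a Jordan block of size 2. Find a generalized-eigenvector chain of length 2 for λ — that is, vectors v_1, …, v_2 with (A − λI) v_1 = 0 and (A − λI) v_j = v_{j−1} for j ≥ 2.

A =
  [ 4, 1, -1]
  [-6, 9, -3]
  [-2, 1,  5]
A Jordan chain for λ = 6 of length 2:
v_1 = (-2, -6, -2)ᵀ
v_2 = (1, 0, 0)ᵀ

Let N = A − (6)·I. We want v_2 with N^2 v_2 = 0 but N^1 v_2 ≠ 0; then v_{j-1} := N · v_j for j = 2, …, 2.

Pick v_2 = (1, 0, 0)ᵀ.
Then v_1 = N · v_2 = (-2, -6, -2)ᵀ.

Sanity check: (A − (6)·I) v_1 = (0, 0, 0)ᵀ = 0. ✓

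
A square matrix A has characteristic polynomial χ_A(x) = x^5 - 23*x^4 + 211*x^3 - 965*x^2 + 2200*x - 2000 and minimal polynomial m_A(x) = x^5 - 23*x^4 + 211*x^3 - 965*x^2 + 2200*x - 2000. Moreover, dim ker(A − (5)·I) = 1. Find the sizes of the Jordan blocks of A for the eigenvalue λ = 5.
Block sizes for λ = 5: [3]

Step 1 — from the characteristic polynomial, algebraic multiplicity of λ = 5 is 3. From dim ker(A − (5)·I) = 1, there are exactly 1 Jordan blocks for λ = 5.
Step 2 — from the minimal polynomial, the factor (x − 5)^3 tells us the largest block for λ = 5 has size 3.
Step 3 — with total size 3, 1 blocks, and largest block 3, the block sizes (in nonincreasing order) are [3].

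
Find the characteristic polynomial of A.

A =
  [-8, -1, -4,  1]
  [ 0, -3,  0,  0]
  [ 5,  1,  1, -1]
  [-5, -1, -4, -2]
x^4 + 12*x^3 + 54*x^2 + 108*x + 81

Expanding det(x·I − A) (e.g. by cofactor expansion or by noting that A is similar to its Jordan form J, which has the same characteristic polynomial as A) gives
  χ_A(x) = x^4 + 12*x^3 + 54*x^2 + 108*x + 81
which factors as (x + 3)^4. The eigenvalues (with algebraic multiplicities) are λ = -3 with multiplicity 4.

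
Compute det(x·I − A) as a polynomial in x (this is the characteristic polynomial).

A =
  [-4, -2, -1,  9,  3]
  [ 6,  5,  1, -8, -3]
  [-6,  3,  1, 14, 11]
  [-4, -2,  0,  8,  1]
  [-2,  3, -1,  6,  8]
x^5 - 18*x^4 + 120*x^3 - 368*x^2 + 528*x - 288

Expanding det(x·I − A) (e.g. by cofactor expansion or by noting that A is similar to its Jordan form J, which has the same characteristic polynomial as A) gives
  χ_A(x) = x^5 - 18*x^4 + 120*x^3 - 368*x^2 + 528*x - 288
which factors as (x - 6)^2*(x - 2)^3. The eigenvalues (with algebraic multiplicities) are λ = 2 with multiplicity 3, λ = 6 with multiplicity 2.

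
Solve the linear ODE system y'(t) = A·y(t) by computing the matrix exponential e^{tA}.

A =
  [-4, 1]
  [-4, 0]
e^{tA} =
  [-2*t*exp(-2*t) + exp(-2*t), t*exp(-2*t)]
  [-4*t*exp(-2*t), 2*t*exp(-2*t) + exp(-2*t)]

Strategy: write A = P · J · P⁻¹ where J is a Jordan canonical form, so e^{tA} = P · e^{tJ} · P⁻¹, and e^{tJ} can be computed block-by-block.

A has Jordan form
J =
  [-2,  1]
  [ 0, -2]
(up to reordering of blocks).

Per-block formulas:
  For a 2×2 Jordan block J_2(-2): exp(t · J_2(-2)) = e^(-2t)·(I + t·N), where N is the 2×2 nilpotent shift.

After assembling e^{tJ} and conjugating by P, we get:

e^{tA} =
  [-2*t*exp(-2*t) + exp(-2*t), t*exp(-2*t)]
  [-4*t*exp(-2*t), 2*t*exp(-2*t) + exp(-2*t)]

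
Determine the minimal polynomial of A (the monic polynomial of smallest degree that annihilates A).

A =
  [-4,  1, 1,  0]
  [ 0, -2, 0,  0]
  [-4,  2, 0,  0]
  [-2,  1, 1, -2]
x^2 + 4*x + 4

The characteristic polynomial is χ_A(x) = (x + 2)^4, so the eigenvalues are known. The minimal polynomial is
  m_A(x) = Π_λ (x − λ)^{k_λ}
where k_λ is the size of the *largest* Jordan block for λ (equivalently, the smallest k with (A − λI)^k v = 0 for every generalised eigenvector v of λ).

  λ = -2: largest Jordan block has size 2, contributing (x + 2)^2

So m_A(x) = (x + 2)^2 = x^2 + 4*x + 4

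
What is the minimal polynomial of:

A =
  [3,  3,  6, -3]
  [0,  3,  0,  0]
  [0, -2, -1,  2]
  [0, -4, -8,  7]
x^2 - 6*x + 9

The characteristic polynomial is χ_A(x) = (x - 3)^4, so the eigenvalues are known. The minimal polynomial is
  m_A(x) = Π_λ (x − λ)^{k_λ}
where k_λ is the size of the *largest* Jordan block for λ (equivalently, the smallest k with (A − λI)^k v = 0 for every generalised eigenvector v of λ).

  λ = 3: largest Jordan block has size 2, contributing (x − 3)^2

So m_A(x) = (x - 3)^2 = x^2 - 6*x + 9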